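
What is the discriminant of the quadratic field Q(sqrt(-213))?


For K = Q(sqrt(d)) with d squarefree: disc(K) = d if d = 1 mod 4, and disc(K) = 4d if d = 2 or 3 mod 4.
Here d = -213, and d mod 4 = 3.
d = 3 mod 4, not 1 (O_K = Z[sqrt(d)]), so disc(K) = 4d = 4 * (-213) = -852

-852


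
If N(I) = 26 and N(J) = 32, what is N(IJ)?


N(IJ) = N(I) * N(J)
= 26 * 32
= 832

832


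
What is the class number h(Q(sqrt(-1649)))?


K = Q(sqrt(-1649)). d mod 4 = 3, so D = disc(K) = 4d = -6596
h(K) equals the number of primitive reduced positive-definite forms (a, b, c) = a*x^2 + b*x*y + c*y^2 with b^2 - 4ac = D,
where reduced means |b| <= a <= c, with b >= 0 whenever |b| = a or a = c, and primitive means gcd(a, b, c) = 1.
Reduced forces 3a^2 <= |D| = 6596, so 1 <= a <= 46; b must have the parity of D, and c = (b^2 - D)/(4a) must be an integer >= a.
Enumerate a = 1..46, b in [-a, a]:
  a=1: (1, 0, 1649)  [1]
  a=2: (2, 2, 825)  [1]
  a=3: (3, -2, 550), (3, 2, 550)  [2]
  a=4: none
  a=5: (5, -2, 330), (5, 2, 330)  [2]
  a=6: (6, -2, 275), (6, 2, 275)  [2]
  a=7..8: none
  a=9: (9, -8, 185), (9, 8, 185)  [2]
  a=10: (10, -2, 165), (10, 2, 165)  [2]
  a=11: (11, -2, 150), (11, 2, 150)  [2]
  a=12..14: none
  a=15: (15, -8, 111), (15, -2, 110), (15, 2, 110), (15, 8, 111)  [4]
  a=16: none
  a=17: (17, 0, 97)  [1]
  a=18: (18, -10, 93), (18, 10, 93)  [2]
  a=19: (19, -4, 87), (19, 4, 87)  [2]
  a=20..21: none
  a=22: (22, -2, 75), (22, 2, 75)  [2]
  a=23..24: none
  a=25: (25, -2, 66), (25, 2, 66)  [2]
  a=26: none
  a=27: (27, -10, 62), (27, 10, 62)  [2]
  a=28: none
  a=29: (29, -4, 57), (29, 4, 57)  [2]
  a=30: (30, -22, 59), (30, -2, 55), (30, 2, 55), (30, 22, 59)  [4]
  a=31: (31, -10, 54), (31, 10, 54)  [2]
  a=32: none
  a=33: (33, -20, 53), (33, -2, 50), (33, 2, 50), (33, 20, 53)  [4]
  a=34: (34, 34, 57)  [1]
  a=35..36: none
  a=37: (37, -8, 45), (37, 8, 45)  [2]
  a=38: (38, -34, 51), (38, 34, 51)  [2]
  a=39..40: none
  a=41: (41, -28, 45), (41, 28, 45)  [2]
  a=42..46: none
Total reduced forms: 1 + 1 + 2 + 2 + 2 + 2 + 2 + 2 + 4 + 1 + 2 + 2 + 2 + 2 + 2 + 2 + 4 + 2 + 4 + 1 + 2 + 2 + 2 = 48
h = 48

48


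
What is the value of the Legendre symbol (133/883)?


p = 883 is prime, so compute (133/883) with the reciprocity algorithm (Jacobi-symbol steps: pull out 2s via (2/n), flip via reciprocity, reduce):
  reciprocity: (133/883) -> +(883/133)
  reduce: (85/133)
  reciprocity: (85/133) -> +(133/85)
  reduce: (48/85)
  pull out 2: (2/85) = -1  (since 85 mod 8 = 5)
  pull out 2: (2/85) = -1  (since 85 mod 8 = 5)
  pull out 2: (2/85) = -1  (since 85 mod 8 = 5)
  pull out 2: (2/85) = -1  (since 85 mod 8 = 5)
  reciprocity: (3/85) -> +(85/3)
  reduce: (1/3)
  (1/3) = 1
Product of signs = 1
(133/883) = 1

1


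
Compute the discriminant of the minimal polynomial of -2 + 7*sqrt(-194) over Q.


The element -2 + 7*sqrt(-194) has minimal polynomial:
x^2 + 4*x + 9510
Discriminant = (4)^2 - 4*(9510)
= 16 - 38040
= -38024

-38024


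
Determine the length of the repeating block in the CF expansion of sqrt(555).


Run the CF algorithm for sqrt(555).
a_0 = floor(sqrt(555)) = 23; set m_0=0, q_0=1.
Recurrence: m' = q*a - m,  q' = (d - m'^2)/q,  a' = floor((a_0 + m')/q').
  step 1: m=23, q=26, a=1
  step 2: m=3, q=21, a=1
  step 3: m=18, q=11, a=3
  step 4: m=15, q=30, a=1
  step 5: m=15, q=11, a=3
  step 6: m=18, q=21, a=1
  step 7: m=3, q=26, a=1
  step 8: m=23, q=1, a=46
a_8 = 2*a_0 = 46, so the period closes here.
sqrt(555) = [23; 1, 1, 3, 1, 3, 1, 1, 46]
Period length = 8

8


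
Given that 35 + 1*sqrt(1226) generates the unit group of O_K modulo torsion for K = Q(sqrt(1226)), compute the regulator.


epsilon = 35 + 1*sqrt(1226)
= 70.0143
R = ln(70.0143)
= 4.2487

4.2487


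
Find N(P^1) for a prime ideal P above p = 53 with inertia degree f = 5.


N(P^a) = p^(a*f)
= 53^(1*5)
= 53^5
= 418195493

418195493


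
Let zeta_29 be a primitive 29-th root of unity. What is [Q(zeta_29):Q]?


The degree equals Euler's totient phi(29).
29 = 29
phi(29) = 28

28


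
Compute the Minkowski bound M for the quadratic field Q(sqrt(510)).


d = 510, d mod 4 = 2, so disc(K) = 4d = 2040; |disc(K)| = 2040
Real quadratic field, so n = 2, s = r2 = 0, r1 = 2
M = (n!/n^n) * (4/pi)^s * sqrt(|disc(K)|) = (2!/2^2) * (4/pi)^0 * sqrt(2040)
= 0.5 * 1.000000 * 45.166359
= 22.5832

22.5832


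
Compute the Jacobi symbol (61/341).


Compute (61/341) via quadratic reciprocity:
  reciprocity: (61/341) -> +(341/61)
  reduce: (36/61)
  pull out 2: (2/61) = -1  (since 61 mod 8 = 5)
  pull out 2: (2/61) = -1  (since 61 mod 8 = 5)
  reciprocity: (9/61) -> +(61/9)
  reduce: (7/9)
  reciprocity: (7/9) -> +(9/7)
  reduce: (2/7)
  pull out 2: (2/7) = +1  (since 7 mod 8 = 7)
  (1/7) = 1
Product of signs = 1

1


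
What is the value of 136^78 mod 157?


p = 157 is prime and the exponent is (p-1)/2 = 78, so by Euler's criterion 136^78 = (136/157) = +1 or -1 mod 157.
Compute by square-and-multiply:
  78 = 64 + 8 + 4 + 2 (binary 1001110)
  Repeated squaring mod 157: 136^1 = 136, 136^2 = 127, 136^4 = 115, 136^8 = 37, 136^16 = 113, 136^32 = 52, 136^64 = 35
  136^78 = 136^64 * 136^8 * 136^4 * 136^2 = 35 * 37 * 115 * 127 mod 157
    35 * 37 = 1295 = 39 mod 157
    39 * 115 = 4485 = 89 mod 157
    89 * 127 = 11303 = 156 mod 157
  136^78 = 156 mod 157
Result 156 = p - 1 = -1 mod 157: 136 is a quadratic non-residue mod 157. As a residue in [0, p-1] the value is 156.
136^78 mod 157 = 156

156


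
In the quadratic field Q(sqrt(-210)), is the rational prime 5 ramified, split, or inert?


K = Q(sqrt(-210)). Since d mod 4 = 2, disc(K) = -840.
Check p | disc: -840 mod 5 = 0.
p divides disc, so p ramifies: (p) = P^2 with e=2, f=1, g=1.
Therefore p is ramified.

ramified


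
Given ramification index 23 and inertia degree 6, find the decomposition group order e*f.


|D_P| = e * f
= 23 * 6
= 138

138


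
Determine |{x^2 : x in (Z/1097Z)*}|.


For prime p, the number of non-zero quadratic residues is (p-1)/2.
= (1097-1)/2
= 548

548


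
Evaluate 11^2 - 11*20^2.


x^2 - d*y^2
= 11^2 - 11*20^2
= 121 - 4400
= -4279

-4279


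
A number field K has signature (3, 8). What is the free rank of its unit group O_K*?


By Dirichlet's unit theorem:
rank = r1 + r2 - 1
= 3 + 8 - 1
= 10

10


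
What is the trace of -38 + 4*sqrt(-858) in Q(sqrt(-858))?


Tr(a + b*sqrt(d)) = (a + b*sqrt(d)) + (a - b*sqrt(d)) = 2a
= 2 * (-38)
= -76

-76


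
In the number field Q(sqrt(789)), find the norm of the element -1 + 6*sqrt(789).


N(a + b*sqrt(d)) = a^2 - d*b^2
= (-1)^2 - (789)*(6)^2
= 1 - 28404
= -28403

-28403


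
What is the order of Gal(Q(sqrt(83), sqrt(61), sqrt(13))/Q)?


The 3 square roots of distinct primes are multiplicatively independent over Q,
so [K:Q] = 2^3 and Gal(K/Q) is isomorphic to (Z/2Z)^3.
|Gal| = 2^3 = 8

8


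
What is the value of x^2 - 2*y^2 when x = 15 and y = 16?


x^2 - d*y^2
= 15^2 - 2*16^2
= 225 - 512
= -287

-287


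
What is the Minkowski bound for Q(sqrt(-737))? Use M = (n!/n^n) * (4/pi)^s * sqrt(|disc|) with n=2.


d = -737, d mod 4 = 3, so disc(K) = 4d = -2948; |disc(K)| = 2948
Imaginary quadratic field, so n = 2, s = r2 = 1, r1 = 0
M = (n!/n^n) * (4/pi)^s * sqrt(|disc(K)|) = (2!/2^2) * (4/pi)^1 * sqrt(2948)
= 0.5 * 1.273240 * 54.295488
= 34.5656

34.5656


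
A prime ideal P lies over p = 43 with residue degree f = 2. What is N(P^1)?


N(P^a) = p^(a*f)
= 43^(1*2)
= 43^2
= 1849

1849


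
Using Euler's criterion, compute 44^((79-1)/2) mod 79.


p = 79 is prime and the exponent is (p-1)/2 = 39, so by Euler's criterion 44^39 = (44/79) = +1 or -1 mod 79.
Compute by square-and-multiply:
  39 = 32 + 4 + 2 + 1 (binary 100111)
  Repeated squaring mod 79: 44^1 = 44, 44^2 = 40, 44^4 = 20, 44^8 = 5, 44^16 = 25, 44^32 = 72
  44^39 = 44^32 * 44^4 * 44^2 * 44^1 = 72 * 20 * 40 * 44 mod 79
    72 * 20 = 1440 = 18 mod 79
    18 * 40 = 720 = 9 mod 79
    9 * 44 = 396 = 1 mod 79
  44^39 = 1 mod 79
Result 1: 44 is a quadratic residue mod 79.
44^39 mod 79 = 1

1


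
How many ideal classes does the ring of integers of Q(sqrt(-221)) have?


K = Q(sqrt(-221)). d mod 4 = 3, so D = disc(K) = 4d = -884
h(K) equals the number of primitive reduced positive-definite forms (a, b, c) = a*x^2 + b*x*y + c*y^2 with b^2 - 4ac = D,
where reduced means |b| <= a <= c, with b >= 0 whenever |b| = a or a = c, and primitive means gcd(a, b, c) = 1.
Reduced forces 3a^2 <= |D| = 884, so 1 <= a <= 17; b must have the parity of D, and c = (b^2 - D)/(4a) must be an integer >= a.
Enumerate a = 1..17, b in [-a, a]:
  a=1: (1, 0, 221)  [1]
  a=2: (2, 2, 111)  [1]
  a=3: (3, -2, 74), (3, 2, 74)  [2]
  a=4: none
  a=5: (5, -4, 45), (5, 4, 45)  [2]
  a=6: (6, -2, 37), (6, 2, 37)  [2]
  a=7..8: none
  a=9: (9, -4, 25), (9, 4, 25)  [2]
  a=10: (10, -6, 23), (10, 6, 23)  [2]
  a=11..12: none
  a=13: (13, 0, 17)  [1]
  a=14: none
  a=15: (15, -14, 18), (15, 4, 15), (15, 14, 18)  [3]
  a=16..17: none
Total reduced forms: 1 + 1 + 2 + 2 + 2 + 2 + 2 + 1 + 3 = 16
h = 16

16


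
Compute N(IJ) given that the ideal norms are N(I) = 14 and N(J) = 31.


N(IJ) = N(I) * N(J)
= 14 * 31
= 434

434


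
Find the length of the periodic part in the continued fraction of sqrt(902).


Run the CF algorithm for sqrt(902).
a_0 = floor(sqrt(902)) = 30; set m_0=0, q_0=1.
Recurrence: m' = q*a - m,  q' = (d - m'^2)/q,  a' = floor((a_0 + m')/q').
  step 1: m=30, q=2, a=30
  step 2: m=30, q=1, a=60
a_2 = 2*a_0 = 60, so the period closes here.
sqrt(902) = [30; 30, 60]
Period length = 2

2


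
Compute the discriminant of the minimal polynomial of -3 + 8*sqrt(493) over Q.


The element -3 + 8*sqrt(493) has minimal polynomial:
x^2 + 6*x - 31543
Discriminant = (6)^2 - 4*(-31543)
= 36 + 126172
= 126208

126208


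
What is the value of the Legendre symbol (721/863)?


p = 863 is prime, so compute (721/863) with the reciprocity algorithm (Jacobi-symbol steps: pull out 2s via (2/n), flip via reciprocity, reduce):
  reciprocity: (721/863) -> +(863/721)
  reduce: (142/721)
  pull out 2: (2/721) = +1  (since 721 mod 8 = 1)
  reciprocity: (71/721) -> +(721/71)
  reduce: (11/71)
  reciprocity: (11/71) -> -(71/11)
  reduce: (5/11)
  reciprocity: (5/11) -> +(11/5)
  reduce: (1/5)
  (1/5) = 1
Product of signs = -1
(721/863) = -1

-1


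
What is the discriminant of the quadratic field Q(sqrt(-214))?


For K = Q(sqrt(d)) with d squarefree: disc(K) = d if d = 1 mod 4, and disc(K) = 4d if d = 2 or 3 mod 4.
Here d = -214, and d mod 4 = 2.
d = 2 mod 4, not 1 (O_K = Z[sqrt(d)]), so disc(K) = 4d = 4 * (-214) = -856

-856


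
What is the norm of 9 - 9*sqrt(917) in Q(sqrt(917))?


N(a + b*sqrt(d)) = a^2 - d*b^2
= (9)^2 - (917)*(-9)^2
= 81 - 74277
= -74196

-74196


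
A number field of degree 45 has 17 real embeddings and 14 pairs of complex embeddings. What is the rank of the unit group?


By Dirichlet's unit theorem:
rank = r1 + r2 - 1
= 17 + 14 - 1
= 30

30


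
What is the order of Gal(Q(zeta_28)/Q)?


|Gal(Q(zeta_28)/Q)| = phi(28)
= 12

12


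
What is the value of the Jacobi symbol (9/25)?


Compute (9/25) via quadratic reciprocity:
  reciprocity: (9/25) -> +(25/9)
  reduce: (7/9)
  reciprocity: (7/9) -> +(9/7)
  reduce: (2/7)
  pull out 2: (2/7) = +1  (since 7 mod 8 = 7)
  (1/7) = 1
Product of signs = 1

1


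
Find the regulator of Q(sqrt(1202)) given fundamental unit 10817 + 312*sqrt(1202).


epsilon = 10817 + 312*sqrt(1202)
= 21634.0000
R = ln(21634.0000)
= 9.9820

9.9820


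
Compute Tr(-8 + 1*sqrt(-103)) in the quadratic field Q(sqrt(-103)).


Tr(a + b*sqrt(d)) = (a + b*sqrt(d)) + (a - b*sqrt(d)) = 2a
= 2 * (-8)
= -16

-16


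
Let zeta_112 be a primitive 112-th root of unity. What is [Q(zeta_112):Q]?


The degree equals Euler's totient phi(112).
112 = 2^4 * 7
phi(112) = 48

48


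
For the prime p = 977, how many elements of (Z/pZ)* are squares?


For prime p, the number of non-zero quadratic residues is (p-1)/2.
= (977-1)/2
= 488

488


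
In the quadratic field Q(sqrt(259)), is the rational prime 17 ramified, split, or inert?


K = Q(sqrt(259)). Since d mod 4 = 3, disc(K) = 1036.
Check p | disc: 1036 mod 17 = 16.
p does not divide disc. Compute Legendre symbol (d/p):
4^((17-1)/2) mod 17 = 1
(d/p) = 1, so p splits: (p) = P*P' with e=1, f=1, g=2.
Therefore p is split.

split


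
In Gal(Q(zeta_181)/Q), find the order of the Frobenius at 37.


The Frobenius at p in Gal(Q(zeta_n)/Q) = (Z/nZ)* is the class of p, so its order is ord_181(37), the smallest k >= 1 with 37^k = 1 mod 181.
n = 181 = 181, phi(181) = 180; the order divides phi(n).
Divisors of 180: 1, 2, 3, 4, 5, 6, 9, 10, 12, 15, 18, 20, 30, 36, 45, 60, 90, 180
Repeated squaring mod 181: 37^1 = 37, 37^2 = 102, 37^4 = 87, 37^8 = 148, 37^16 = 3, 37^32 = 9, 37^64 = 81, 37^128 = 45
Test divisors in increasing order:
  k=1: 37^1 = 37 mod 181
  k=2: 37^2 = 102 mod 181
  k=3: 37^3 = 102 * 37 = 154 mod 181
  k=4: 37^4 = 87 mod 181
  k=5: 37^5 = 87 * 37 = 142 mod 181
  k=6: 37^6 = 87 * 102 = 5 mod 181
  k=9: 37^9 = 148 * 37 = 46 mod 181
  k=10: 37^10 = 148 * 102 = 73 mod 181
  k=12: 37^12 = 148 * 87 = 25 mod 181
  k=15: 37^15 = 148 * 87 * 102 * 37 = 49 mod 181
  k=18: 37^18 = 3 * 102 = 125 mod 181
  k=20: 37^20 = 3 * 87 = 80 mod 181
  k=30: 37^30 = 3 * 148 * 87 * 102 = 48 mod 181
  k=36: 37^36 = 9 * 87 = 59 mod 181
  k=45: 37^45 = 9 * 148 * 87 * 37 = 180 mod 181
  k=60: 37^60 = 9 * 3 * 148 * 87 = 132 mod 181
  k=90: 37^90 = 81 * 3 * 148 * 102 = 1 mod 181  <- first divisor giving 1
Order = 90

90


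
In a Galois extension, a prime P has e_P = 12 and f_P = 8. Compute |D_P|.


|D_P| = e * f
= 12 * 8
= 96

96


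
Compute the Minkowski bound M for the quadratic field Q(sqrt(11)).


d = 11, d mod 4 = 3, so disc(K) = 4d = 44; |disc(K)| = 44
Real quadratic field, so n = 2, s = r2 = 0, r1 = 2
M = (n!/n^n) * (4/pi)^s * sqrt(|disc(K)|) = (2!/2^2) * (4/pi)^0 * sqrt(44)
= 0.5 * 1.000000 * 6.633250
= 3.3166

3.3166


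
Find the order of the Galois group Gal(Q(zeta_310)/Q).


|Gal(Q(zeta_310)/Q)| = phi(310)
= 120

120


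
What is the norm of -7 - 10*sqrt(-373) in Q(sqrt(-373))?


N(a + b*sqrt(d)) = a^2 - d*b^2
= (-7)^2 - (-373)*(-10)^2
= 49 + 37300
= 37349

37349


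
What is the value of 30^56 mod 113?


p = 113 is prime and the exponent is (p-1)/2 = 56, so by Euler's criterion 30^56 = (30/113) = +1 or -1 mod 113.
Compute by square-and-multiply:
  56 = 32 + 16 + 8 (binary 111000)
  Repeated squaring mod 113: 30^1 = 30, 30^2 = 109, 30^4 = 16, 30^8 = 30, 30^16 = 109, 30^32 = 16
  30^56 = 30^32 * 30^16 * 30^8 = 16 * 109 * 30 mod 113
    16 * 109 = 1744 = 49 mod 113
    49 * 30 = 1470 = 1 mod 113
  30^56 = 1 mod 113
Result 1: 30 is a quadratic residue mod 113.
30^56 mod 113 = 1

1


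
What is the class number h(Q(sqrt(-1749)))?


K = Q(sqrt(-1749)). d mod 4 = 3, so D = disc(K) = 4d = -6996
h(K) equals the number of primitive reduced positive-definite forms (a, b, c) = a*x^2 + b*x*y + c*y^2 with b^2 - 4ac = D,
where reduced means |b| <= a <= c, with b >= 0 whenever |b| = a or a = c, and primitive means gcd(a, b, c) = 1.
Reduced forces 3a^2 <= |D| = 6996, so 1 <= a <= 48; b must have the parity of D, and c = (b^2 - D)/(4a) must be an integer >= a.
Enumerate a = 1..48, b in [-a, a]:
  a=1: (1, 0, 1749)  [1]
  a=2: (2, 2, 875)  [1]
  a=3: (3, 0, 583)  [1]
  a=4: none
  a=5: (5, -2, 350), (5, 2, 350)  [2]
  a=6: (6, 6, 293)  [1]
  a=7: (7, -2, 250), (7, 2, 250)  [2]
  a=8..9: none
  a=10: (10, -2, 175), (10, 2, 175)  [2]
  a=11: (11, 0, 159)  [1]
  a=12..13: none
  a=14: (14, -2, 125), (14, 2, 125)  [2]
  a=15: (15, -12, 119), (15, 12, 119)  [2]
  a=16: none
  a=17: (17, -12, 105), (17, 12, 105)  [2]
  a=18..20: none
  a=21: (21, -12, 85), (21, 12, 85)  [2]
  a=22: (22, 22, 85)  [1]
  a=23..24: none
  a=25: (25, -2, 70), (25, 2, 70)  [2]
  a=26..28: none
  a=29: (29, -14, 62), (29, 14, 62)  [2]
  a=30: (30, -18, 61), (30, 18, 61)  [2]
  a=31: (31, -14, 58), (31, 14, 58)  [2]
  a=32: none
  a=33: (33, 0, 53)  [1]
  a=34: (34, -22, 55), (34, 22, 55)  [2]
  a=35: (35, -12, 51), (35, -2, 50), (35, 2, 50), (35, 12, 51)  [4]
  a=36: none
  a=37: (37, -16, 49), (37, 16, 49)  [2]
  a=38..41: none
  a=42: (42, -30, 47), (42, 30, 47)  [2]
  a=43: (43, 20, 43)  [1]
  a=44..48: none
Total reduced forms: 1 + 1 + 1 + 2 + 1 + 2 + 2 + 1 + 2 + 2 + 2 + 2 + 1 + 2 + 2 + 2 + 2 + 1 + 2 + 4 + 2 + 2 + 1 = 40
h = 40

40


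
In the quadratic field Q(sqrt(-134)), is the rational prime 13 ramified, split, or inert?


K = Q(sqrt(-134)). Since d mod 4 = 2, disc(K) = -536.
Check p | disc: -536 mod 13 = 10.
p does not divide disc. Compute Legendre symbol (d/p):
9^((13-1)/2) mod 13 = 1
(d/p) = 1, so p splits: (p) = P*P' with e=1, f=1, g=2.
Therefore p is split.

split


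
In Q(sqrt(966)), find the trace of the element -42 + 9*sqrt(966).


Tr(a + b*sqrt(d)) = (a + b*sqrt(d)) + (a - b*sqrt(d)) = 2a
= 2 * (-42)
= -84

-84


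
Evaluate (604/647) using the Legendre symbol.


p = 647 is prime, so compute (604/647) with the reciprocity algorithm (Jacobi-symbol steps: pull out 2s via (2/n), flip via reciprocity, reduce):
  pull out 2: (2/647) = +1  (since 647 mod 8 = 7)
  pull out 2: (2/647) = +1  (since 647 mod 8 = 7)
  reciprocity: (151/647) -> -(647/151)
  reduce: (43/151)
  reciprocity: (43/151) -> -(151/43)
  reduce: (22/43)
  pull out 2: (2/43) = -1  (since 43 mod 8 = 3)
  reciprocity: (11/43) -> -(43/11)
  reduce: (10/11)
  pull out 2: (2/11) = -1  (since 11 mod 8 = 3)
  reciprocity: (5/11) -> +(11/5)
  reduce: (1/5)
  (1/5) = 1
Product of signs = -1
(604/647) = -1

-1


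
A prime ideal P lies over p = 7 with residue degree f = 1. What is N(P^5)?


N(P^a) = p^(a*f)
= 7^(5*1)
= 7^5
= 16807

16807


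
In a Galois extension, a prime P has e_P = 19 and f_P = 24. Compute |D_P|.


|D_P| = e * f
= 19 * 24
= 456

456


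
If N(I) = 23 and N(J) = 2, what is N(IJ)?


N(IJ) = N(I) * N(J)
= 23 * 2
= 46

46


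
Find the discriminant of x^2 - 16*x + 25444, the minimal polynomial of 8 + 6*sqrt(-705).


The element 8 + 6*sqrt(-705) has minimal polynomial:
x^2 - 16*x + 25444
Discriminant = (-16)^2 - 4*(25444)
= 256 - 101776
= -101520

-101520


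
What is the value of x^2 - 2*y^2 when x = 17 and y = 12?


x^2 - d*y^2
= 17^2 - 2*12^2
= 289 - 288
= 1

1


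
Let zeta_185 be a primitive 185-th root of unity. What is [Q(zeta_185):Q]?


The degree equals Euler's totient phi(185).
185 = 5 * 37
phi(185) = 144

144


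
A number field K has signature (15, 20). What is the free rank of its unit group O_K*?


By Dirichlet's unit theorem:
rank = r1 + r2 - 1
= 15 + 20 - 1
= 34

34


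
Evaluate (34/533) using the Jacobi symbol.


Compute (34/533) via quadratic reciprocity:
  pull out 2: (2/533) = -1  (since 533 mod 8 = 5)
  reciprocity: (17/533) -> +(533/17)
  reduce: (6/17)
  pull out 2: (2/17) = +1  (since 17 mod 8 = 1)
  reciprocity: (3/17) -> +(17/3)
  reduce: (2/3)
  pull out 2: (2/3) = -1  (since 3 mod 8 = 3)
  (1/3) = 1
Product of signs = 1

1


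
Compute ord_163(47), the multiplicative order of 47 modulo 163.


We want ord_163(47), the smallest k >= 1 with 47^k = 1 mod 163.
n = 163 = 163, phi(163) = 162; the order divides phi(n).
Divisors of 162: 1, 2, 3, 6, 9, 18, 27, 54, 81, 162
Repeated squaring mod 163: 47^1 = 47, 47^2 = 90, 47^4 = 113, 47^8 = 55, 47^16 = 91, 47^32 = 131, 47^64 = 46, 47^128 = 160
Test divisors in increasing order:
  k=1: 47^1 = 47 mod 163
  k=2: 47^2 = 90 mod 163
  k=3: 47^3 = 90 * 47 = 155 mod 163
  k=6: 47^6 = 113 * 90 = 64 mod 163
  k=9: 47^9 = 55 * 47 = 140 mod 163
  k=18: 47^18 = 91 * 90 = 40 mod 163
  k=27: 47^27 = 91 * 55 * 90 * 47 = 58 mod 163
  k=54: 47^54 = 131 * 91 * 113 * 90 = 104 mod 163
  k=81: 47^81 = 46 * 91 * 47 = 1 mod 163  <- first divisor giving 1
Order = 81

81


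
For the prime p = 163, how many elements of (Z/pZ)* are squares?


For prime p, the number of non-zero quadratic residues is (p-1)/2.
= (163-1)/2
= 81

81


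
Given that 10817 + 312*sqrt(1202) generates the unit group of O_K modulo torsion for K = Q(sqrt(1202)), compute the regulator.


epsilon = 10817 + 312*sqrt(1202)
= 21634.0000
R = ln(21634.0000)
= 9.9820

9.9820


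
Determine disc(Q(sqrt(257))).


For K = Q(sqrt(d)) with d squarefree: disc(K) = d if d = 1 mod 4, and disc(K) = 4d if d = 2 or 3 mod 4.
Here d = 257, and d mod 4 = 1.
d = 1 mod 4 (O_K = Z[(1+sqrt(d))/2]), so disc(K) = d = 257

257


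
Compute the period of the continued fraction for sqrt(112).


Run the CF algorithm for sqrt(112).
a_0 = floor(sqrt(112)) = 10; set m_0=0, q_0=1.
Recurrence: m' = q*a - m,  q' = (d - m'^2)/q,  a' = floor((a_0 + m')/q').
  step 1: m=10, q=12, a=1
  step 2: m=2, q=9, a=1
  step 3: m=7, q=7, a=2
  step 4: m=7, q=9, a=1
  step 5: m=2, q=12, a=1
  step 6: m=10, q=1, a=20
a_6 = 2*a_0 = 20, so the period closes here.
sqrt(112) = [10; 1, 1, 2, 1, 1, 20]
Period length = 6

6


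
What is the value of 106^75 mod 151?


p = 151 is prime and the exponent is (p-1)/2 = 75, so by Euler's criterion 106^75 = (106/151) = +1 or -1 mod 151.
Compute by square-and-multiply:
  75 = 64 + 8 + 2 + 1 (binary 1001011)
  Repeated squaring mod 151: 106^1 = 106, 106^2 = 62, 106^4 = 69, 106^8 = 80, 106^16 = 58, 106^32 = 42, 106^64 = 103
  106^75 = 106^64 * 106^8 * 106^2 * 106^1 = 103 * 80 * 62 * 106 mod 151
    103 * 80 = 8240 = 86 mod 151
    86 * 62 = 5332 = 47 mod 151
    47 * 106 = 4982 = 150 mod 151
  106^75 = 150 mod 151
Result 150 = p - 1 = -1 mod 151: 106 is a quadratic non-residue mod 151. As a residue in [0, p-1] the value is 150.
106^75 mod 151 = 150

150


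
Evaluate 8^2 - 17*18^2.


x^2 - d*y^2
= 8^2 - 17*18^2
= 64 - 5508
= -5444

-5444


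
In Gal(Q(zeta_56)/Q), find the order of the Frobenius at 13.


The Frobenius at p in Gal(Q(zeta_n)/Q) = (Z/nZ)* is the class of p, so its order is ord_56(13), the smallest k >= 1 with 13^k = 1 mod 56.
n = 56 = 2^3 * 7, phi(56) = 24; the order divides phi(n).
Divisors of 24: 1, 2, 3, 4, 6, 8, 12, 24
Repeated squaring mod 56: 13^1 = 13, 13^2 = 1, 13^4 = 1, 13^8 = 1, 13^16 = 1
Test divisors in increasing order:
  k=1: 13^1 = 13 mod 56
  k=2: 13^2 = 1 mod 56  <- first divisor giving 1
Order = 2

2


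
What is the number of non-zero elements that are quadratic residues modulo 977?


For prime p, the number of non-zero quadratic residues is (p-1)/2.
= (977-1)/2
= 488

488


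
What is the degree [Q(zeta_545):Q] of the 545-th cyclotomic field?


The degree equals Euler's totient phi(545).
545 = 5 * 109
phi(545) = 432

432


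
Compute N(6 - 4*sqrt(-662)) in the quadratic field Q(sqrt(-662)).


N(a + b*sqrt(d)) = a^2 - d*b^2
= (6)^2 - (-662)*(-4)^2
= 36 + 10592
= 10628

10628


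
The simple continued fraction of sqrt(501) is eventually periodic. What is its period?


Run the CF algorithm for sqrt(501).
a_0 = floor(sqrt(501)) = 22; set m_0=0, q_0=1.
Recurrence: m' = q*a - m,  q' = (d - m'^2)/q,  a' = floor((a_0 + m')/q').
  step 1: m=22, q=17, a=2
  step 2: m=12, q=21, a=1
  step 3: m=9, q=20, a=1
  step 4: m=11, q=19, a=1
  step 5: m=8, q=23, a=1
  step 6: m=15, q=12, a=3
  step 7: m=21, q=5, a=8
  step 8: m=19, q=28, a=1
  step 9: m=9, q=15, a=2
  step 10: m=21, q=4, a=10
  step 11: m=19, q=35, a=1
  step 12: m=16, q=7, a=5
  step 13: m=19, q=20, a=2
  step 14: m=21, q=3, a=14
  step 15: m=21, q=20, a=2
  step 16: m=19, q=7, a=5
  step 17: m=16, q=35, a=1
  step 18: m=19, q=4, a=10
  step 19: m=21, q=15, a=2
  step 20: m=9, q=28, a=1
  step 21: m=19, q=5, a=8
  step 22: m=21, q=12, a=3
  step 23: m=15, q=23, a=1
  step 24: m=8, q=19, a=1
  step 25: m=11, q=20, a=1
  step 26: m=9, q=21, a=1
  step 27: m=12, q=17, a=2
  step 28: m=22, q=1, a=44
a_28 = 2*a_0 = 44, so the period closes here.
sqrt(501) = [22; 2, 1, 1, 1, 1, 3, 8, 1, 2, 10, 1, 5, 2, 14, 2, 5, 1, 10, 2, 1, 8, 3, 1, 1, 1, 1, 2, 44]
Period length = 28

28


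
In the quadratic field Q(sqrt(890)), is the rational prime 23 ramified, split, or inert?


K = Q(sqrt(890)). Since d mod 4 = 2, disc(K) = 3560.
Check p | disc: 3560 mod 23 = 18.
p does not divide disc. Compute Legendre symbol (d/p):
16^((23-1)/2) mod 23 = 1
(d/p) = 1, so p splits: (p) = P*P' with e=1, f=1, g=2.
Therefore p is split.

split


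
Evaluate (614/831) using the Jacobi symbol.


Compute (614/831) via quadratic reciprocity:
  pull out 2: (2/831) = +1  (since 831 mod 8 = 7)
  reciprocity: (307/831) -> -(831/307)
  reduce: (217/307)
  reciprocity: (217/307) -> +(307/217)
  reduce: (90/217)
  pull out 2: (2/217) = +1  (since 217 mod 8 = 1)
  reciprocity: (45/217) -> +(217/45)
  reduce: (37/45)
  reciprocity: (37/45) -> +(45/37)
  reduce: (8/37)
  pull out 2: (2/37) = -1  (since 37 mod 8 = 5)
  pull out 2: (2/37) = -1  (since 37 mod 8 = 5)
  pull out 2: (2/37) = -1  (since 37 mod 8 = 5)
  (1/37) = 1
Product of signs = 1

1


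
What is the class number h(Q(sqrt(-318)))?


K = Q(sqrt(-318)). d mod 4 = 2, so D = disc(K) = 4d = -1272
h(K) equals the number of primitive reduced positive-definite forms (a, b, c) = a*x^2 + b*x*y + c*y^2 with b^2 - 4ac = D,
where reduced means |b| <= a <= c, with b >= 0 whenever |b| = a or a = c, and primitive means gcd(a, b, c) = 1.
Reduced forces 3a^2 <= |D| = 1272, so 1 <= a <= 20; b must have the parity of D, and c = (b^2 - D)/(4a) must be an integer >= a.
Enumerate a = 1..20, b in [-a, a]:
  a=1: (1, 0, 318)  [1]
  a=2: (2, 0, 159)  [1]
  a=3: (3, 0, 106)  [1]
  a=4..5: none
  a=6: (6, 0, 53)  [1]
  a=7: (7, -4, 46), (7, 4, 46)  [2]
  a=8..10: none
  a=11: (11, -2, 29), (11, 2, 29)  [2]
  a=12..13: none
  a=14: (14, -4, 23), (14, 4, 23)  [2]
  a=15..18: none
  a=19: (19, -18, 21), (19, 18, 21)  [2]
  a=20: none
Total reduced forms: 1 + 1 + 1 + 1 + 2 + 2 + 2 + 2 = 12
h = 12

12


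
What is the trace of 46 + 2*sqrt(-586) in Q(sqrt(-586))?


Tr(a + b*sqrt(d)) = (a + b*sqrt(d)) + (a - b*sqrt(d)) = 2a
= 2 * (46)
= 92

92


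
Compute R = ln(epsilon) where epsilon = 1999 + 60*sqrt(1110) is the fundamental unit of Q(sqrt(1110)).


epsilon = 1999 + 60*sqrt(1110)
= 3997.9997
R = ln(3997.9997)
= 8.2935

8.2935


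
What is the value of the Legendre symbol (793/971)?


p = 971 is prime, so compute (793/971) with the reciprocity algorithm (Jacobi-symbol steps: pull out 2s via (2/n), flip via reciprocity, reduce):
  reciprocity: (793/971) -> +(971/793)
  reduce: (178/793)
  pull out 2: (2/793) = +1  (since 793 mod 8 = 1)
  reciprocity: (89/793) -> +(793/89)
  reduce: (81/89)
  reciprocity: (81/89) -> +(89/81)
  reduce: (8/81)
  pull out 2: (2/81) = +1  (since 81 mod 8 = 1)
  pull out 2: (2/81) = +1  (since 81 mod 8 = 1)
  pull out 2: (2/81) = +1  (since 81 mod 8 = 1)
  (1/81) = 1
Product of signs = 1
(793/971) = 1

1


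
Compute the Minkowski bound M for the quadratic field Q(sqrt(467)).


d = 467, d mod 4 = 3, so disc(K) = 4d = 1868; |disc(K)| = 1868
Real quadratic field, so n = 2, s = r2 = 0, r1 = 2
M = (n!/n^n) * (4/pi)^s * sqrt(|disc(K)|) = (2!/2^2) * (4/pi)^0 * sqrt(1868)
= 0.5 * 1.000000 * 43.220366
= 21.6102

21.6102


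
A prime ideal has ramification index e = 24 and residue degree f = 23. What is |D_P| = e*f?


|D_P| = e * f
= 24 * 23
= 552

552


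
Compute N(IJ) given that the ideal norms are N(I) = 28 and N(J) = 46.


N(IJ) = N(I) * N(J)
= 28 * 46
= 1288

1288


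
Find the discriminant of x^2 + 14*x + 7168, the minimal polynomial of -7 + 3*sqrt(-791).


The element -7 + 3*sqrt(-791) has minimal polynomial:
x^2 + 14*x + 7168
Discriminant = (14)^2 - 4*(7168)
= 196 - 28672
= -28476

-28476


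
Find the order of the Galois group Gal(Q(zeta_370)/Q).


|Gal(Q(zeta_370)/Q)| = phi(370)
= 144

144


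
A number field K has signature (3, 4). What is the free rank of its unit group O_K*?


By Dirichlet's unit theorem:
rank = r1 + r2 - 1
= 3 + 4 - 1
= 6

6


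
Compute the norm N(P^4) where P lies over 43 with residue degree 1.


N(P^a) = p^(a*f)
= 43^(4*1)
= 43^4
= 3418801

3418801


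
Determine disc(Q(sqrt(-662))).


For K = Q(sqrt(d)) with d squarefree: disc(K) = d if d = 1 mod 4, and disc(K) = 4d if d = 2 or 3 mod 4.
Here d = -662, and d mod 4 = 2.
d = 2 mod 4, not 1 (O_K = Z[sqrt(d)]), so disc(K) = 4d = 4 * (-662) = -2648

-2648


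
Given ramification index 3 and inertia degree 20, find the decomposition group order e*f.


|D_P| = e * f
= 3 * 20
= 60

60


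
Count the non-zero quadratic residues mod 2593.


For prime p, the number of non-zero quadratic residues is (p-1)/2.
= (2593-1)/2
= 1296

1296


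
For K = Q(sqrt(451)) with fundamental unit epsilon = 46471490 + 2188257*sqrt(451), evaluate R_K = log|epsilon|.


epsilon = 46471490 + 2188257*sqrt(451)
= 9.2943e+07
R = ln(9.2943e+07)
= 18.3475

18.3475


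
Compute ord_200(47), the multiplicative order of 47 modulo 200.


We want ord_200(47), the smallest k >= 1 with 47^k = 1 mod 200.
n = 200 = 2^3 * 5^2, phi(200) = 80; the order divides phi(n).
Divisors of 80: 1, 2, 4, 5, 8, 10, 16, 20, 40, 80
Repeated squaring mod 200: 47^1 = 47, 47^2 = 9, 47^4 = 81, 47^8 = 161, 47^16 = 121, 47^32 = 41, 47^64 = 81
Test divisors in increasing order:
  k=1: 47^1 = 47 mod 200
  k=2: 47^2 = 9 mod 200
  k=4: 47^4 = 81 mod 200
  k=5: 47^5 = 81 * 47 = 7 mod 200
  k=8: 47^8 = 161 mod 200
  k=10: 47^10 = 161 * 9 = 49 mod 200
  k=16: 47^16 = 121 mod 200
  k=20: 47^20 = 121 * 81 = 1 mod 200  <- first divisor giving 1
Order = 20

20


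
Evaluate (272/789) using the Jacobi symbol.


Compute (272/789) via quadratic reciprocity:
  pull out 2: (2/789) = -1  (since 789 mod 8 = 5)
  pull out 2: (2/789) = -1  (since 789 mod 8 = 5)
  pull out 2: (2/789) = -1  (since 789 mod 8 = 5)
  pull out 2: (2/789) = -1  (since 789 mod 8 = 5)
  reciprocity: (17/789) -> +(789/17)
  reduce: (7/17)
  reciprocity: (7/17) -> +(17/7)
  reduce: (3/7)
  reciprocity: (3/7) -> -(7/3)
  reduce: (1/3)
  (1/3) = 1
Product of signs = -1

-1


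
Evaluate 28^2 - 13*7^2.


x^2 - d*y^2
= 28^2 - 13*7^2
= 784 - 637
= 147

147


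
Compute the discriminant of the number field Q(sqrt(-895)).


For K = Q(sqrt(d)) with d squarefree: disc(K) = d if d = 1 mod 4, and disc(K) = 4d if d = 2 or 3 mod 4.
Here d = -895, and d mod 4 = 1.
d = 1 mod 4 (O_K = Z[(1+sqrt(d))/2]), so disc(K) = d = -895

-895


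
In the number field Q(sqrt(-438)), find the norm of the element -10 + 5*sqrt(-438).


N(a + b*sqrt(d)) = a^2 - d*b^2
= (-10)^2 - (-438)*(5)^2
= 100 + 10950
= 11050

11050


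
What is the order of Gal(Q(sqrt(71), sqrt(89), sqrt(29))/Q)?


The 3 square roots of distinct primes are multiplicatively independent over Q,
so [K:Q] = 2^3 and Gal(K/Q) is isomorphic to (Z/2Z)^3.
|Gal| = 2^3 = 8

8


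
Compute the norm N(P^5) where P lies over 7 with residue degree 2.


N(P^a) = p^(a*f)
= 7^(5*2)
= 7^10
= 282475249

282475249


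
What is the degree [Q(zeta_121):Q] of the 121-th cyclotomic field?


The degree equals Euler's totient phi(121).
121 = 11^2
phi(121) = 110

110


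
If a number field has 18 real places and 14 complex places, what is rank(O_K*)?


By Dirichlet's unit theorem:
rank = r1 + r2 - 1
= 18 + 14 - 1
= 31

31


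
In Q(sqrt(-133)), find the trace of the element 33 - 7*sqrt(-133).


Tr(a + b*sqrt(d)) = (a + b*sqrt(d)) + (a - b*sqrt(d)) = 2a
= 2 * (33)
= 66

66


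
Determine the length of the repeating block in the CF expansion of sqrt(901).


Run the CF algorithm for sqrt(901).
a_0 = floor(sqrt(901)) = 30; set m_0=0, q_0=1.
Recurrence: m' = q*a - m,  q' = (d - m'^2)/q,  a' = floor((a_0 + m')/q').
  step 1: m=30, q=1, a=60
a_1 = 2*a_0 = 60, so the period closes here.
sqrt(901) = [30; 60]
Period length = 1

1


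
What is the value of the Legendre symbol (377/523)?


p = 523 is prime, so compute (377/523) with the reciprocity algorithm (Jacobi-symbol steps: pull out 2s via (2/n), flip via reciprocity, reduce):
  reciprocity: (377/523) -> +(523/377)
  reduce: (146/377)
  pull out 2: (2/377) = +1  (since 377 mod 8 = 1)
  reciprocity: (73/377) -> +(377/73)
  reduce: (12/73)
  pull out 2: (2/73) = +1  (since 73 mod 8 = 1)
  pull out 2: (2/73) = +1  (since 73 mod 8 = 1)
  reciprocity: (3/73) -> +(73/3)
  reduce: (1/3)
  (1/3) = 1
Product of signs = 1
(377/523) = 1

1


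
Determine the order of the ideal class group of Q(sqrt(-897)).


K = Q(sqrt(-897)). d mod 4 = 3, so D = disc(K) = 4d = -3588
h(K) equals the number of primitive reduced positive-definite forms (a, b, c) = a*x^2 + b*x*y + c*y^2 with b^2 - 4ac = D,
where reduced means |b| <= a <= c, with b >= 0 whenever |b| = a or a = c, and primitive means gcd(a, b, c) = 1.
Reduced forces 3a^2 <= |D| = 3588, so 1 <= a <= 34; b must have the parity of D, and c = (b^2 - D)/(4a) must be an integer >= a.
Enumerate a = 1..34, b in [-a, a]:
  a=1: (1, 0, 897)  [1]
  a=2: (2, 2, 449)  [1]
  a=3: (3, 0, 299)  [1]
  a=4..5: none
  a=6: (6, 6, 151)  [1]
  a=7..10: none
  a=11: (11, -8, 83), (11, 8, 83)  [2]
  a=12: none
  a=13: (13, 0, 69)  [1]
  a=14..16: none
  a=17: (17, -4, 53), (17, 4, 53)  [2]
  a=18..21: none
  a=22: (22, -14, 43), (22, 14, 43)  [2]
  a=23: (23, 0, 39)  [1]
  a=24..25: none
  a=26: (26, 26, 41)  [1]
  a=27..30: none
  a=31: (31, 16, 31)  [1]
  a=32: none
  a=33: (33, -30, 34), (33, 30, 34)  [2]
  a=34: none
Total reduced forms: 1 + 1 + 1 + 1 + 2 + 1 + 2 + 2 + 1 + 1 + 1 + 2 = 16
h = 16

16


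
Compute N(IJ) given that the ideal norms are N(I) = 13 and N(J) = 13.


N(IJ) = N(I) * N(J)
= 13 * 13
= 169

169


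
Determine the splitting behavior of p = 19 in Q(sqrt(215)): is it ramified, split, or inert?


K = Q(sqrt(215)). Since d mod 4 = 3, disc(K) = 860.
Check p | disc: 860 mod 19 = 5.
p does not divide disc. Compute Legendre symbol (d/p):
6^((19-1)/2) mod 19 = 1
(d/p) = 1, so p splits: (p) = P*P' with e=1, f=1, g=2.
Therefore p is split.

split


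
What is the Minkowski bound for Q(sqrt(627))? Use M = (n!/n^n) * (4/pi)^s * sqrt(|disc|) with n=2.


d = 627, d mod 4 = 3, so disc(K) = 4d = 2508; |disc(K)| = 2508
Real quadratic field, so n = 2, s = r2 = 0, r1 = 2
M = (n!/n^n) * (4/pi)^s * sqrt(|disc(K)|) = (2!/2^2) * (4/pi)^0 * sqrt(2508)
= 0.5 * 1.000000 * 50.079936
= 25.0400

25.0400


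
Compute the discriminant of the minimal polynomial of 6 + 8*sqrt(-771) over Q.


The element 6 + 8*sqrt(-771) has minimal polynomial:
x^2 - 12*x + 49380
Discriminant = (-12)^2 - 4*(49380)
= 144 - 197520
= -197376

-197376


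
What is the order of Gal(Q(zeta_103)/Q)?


|Gal(Q(zeta_103)/Q)| = phi(103)
= 102

102


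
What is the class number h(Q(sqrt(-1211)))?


K = Q(sqrt(-1211)). d mod 4 = 1, so D = disc(K) = d = -1211
h(K) equals the number of primitive reduced positive-definite forms (a, b, c) = a*x^2 + b*x*y + c*y^2 with b^2 - 4ac = D,
where reduced means |b| <= a <= c, with b >= 0 whenever |b| = a or a = c, and primitive means gcd(a, b, c) = 1.
Reduced forces 3a^2 <= |D| = 1211, so 1 <= a <= 20; b must have the parity of D, and c = (b^2 - D)/(4a) must be an integer >= a.
Enumerate a = 1..20, b in [-a, a]:
  a=1: (1, 1, 303)  [1]
  a=2: none
  a=3: (3, -1, 101), (3, 1, 101)  [2]
  a=4: none
  a=5: (5, -3, 61), (5, 3, 61)  [2]
  a=6: none
  a=7: (7, 7, 45)  [1]
  a=8: none
  a=9: (9, -7, 35), (9, 7, 35)  [2]
  a=10..14: none
  a=15: (15, -13, 23), (15, -7, 21), (15, 7, 21), (15, 13, 23)  [4]
  a=16: none
  a=17: (17, -9, 19), (17, 9, 19)  [2]
  a=18..20: none
Total reduced forms: 1 + 2 + 2 + 1 + 2 + 4 + 2 = 14
h = 14

14


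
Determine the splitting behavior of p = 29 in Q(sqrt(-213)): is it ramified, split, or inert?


K = Q(sqrt(-213)). Since d mod 4 = 3, disc(K) = -852.
Check p | disc: -852 mod 29 = 18.
p does not divide disc. Compute Legendre symbol (d/p):
19^((29-1)/2) mod 29 = -1
(d/p) = -1, so p is inert: (p) stays prime with e=1, f=2, g=1.
Therefore p is inert.

inert


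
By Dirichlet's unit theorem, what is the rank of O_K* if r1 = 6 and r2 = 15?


By Dirichlet's unit theorem:
rank = r1 + r2 - 1
= 6 + 15 - 1
= 20

20


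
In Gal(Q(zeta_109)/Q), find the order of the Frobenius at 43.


The Frobenius at p in Gal(Q(zeta_n)/Q) = (Z/nZ)* is the class of p, so its order is ord_109(43), the smallest k >= 1 with 43^k = 1 mod 109.
n = 109 = 109, phi(109) = 108; the order divides phi(n).
Divisors of 108: 1, 2, 3, 4, 6, 9, 12, 18, 27, 36, 54, 108
Repeated squaring mod 109: 43^1 = 43, 43^2 = 105, 43^4 = 16, 43^8 = 38, 43^16 = 27, 43^32 = 75, 43^64 = 66
Test divisors in increasing order:
  k=1: 43^1 = 43 mod 109
  k=2: 43^2 = 105 mod 109
  k=3: 43^3 = 105 * 43 = 46 mod 109
  k=4: 43^4 = 16 mod 109
  k=6: 43^6 = 16 * 105 = 45 mod 109
  k=9: 43^9 = 38 * 43 = 108 mod 109
  k=12: 43^12 = 38 * 16 = 63 mod 109
  k=18: 43^18 = 27 * 105 = 1 mod 109  <- first divisor giving 1
Order = 18

18


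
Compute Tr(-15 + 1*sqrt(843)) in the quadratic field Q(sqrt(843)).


Tr(a + b*sqrt(d)) = (a + b*sqrt(d)) + (a - b*sqrt(d)) = 2a
= 2 * (-15)
= -30

-30


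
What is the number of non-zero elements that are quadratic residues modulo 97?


For prime p, the number of non-zero quadratic residues is (p-1)/2.
= (97-1)/2
= 48

48


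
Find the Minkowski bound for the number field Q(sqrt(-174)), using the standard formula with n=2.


d = -174, d mod 4 = 2, so disc(K) = 4d = -696; |disc(K)| = 696
Imaginary quadratic field, so n = 2, s = r2 = 1, r1 = 0
M = (n!/n^n) * (4/pi)^s * sqrt(|disc(K)|) = (2!/2^2) * (4/pi)^1 * sqrt(696)
= 0.5 * 1.273240 * 26.381812
= 16.7952

16.7952


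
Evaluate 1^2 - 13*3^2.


x^2 - d*y^2
= 1^2 - 13*3^2
= 1 - 117
= -116

-116


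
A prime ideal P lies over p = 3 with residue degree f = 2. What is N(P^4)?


N(P^a) = p^(a*f)
= 3^(4*2)
= 3^8
= 6561

6561


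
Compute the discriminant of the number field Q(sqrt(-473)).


For K = Q(sqrt(d)) with d squarefree: disc(K) = d if d = 1 mod 4, and disc(K) = 4d if d = 2 or 3 mod 4.
Here d = -473, and d mod 4 = 3.
d = 3 mod 4, not 1 (O_K = Z[sqrt(d)]), so disc(K) = 4d = 4 * (-473) = -1892

-1892


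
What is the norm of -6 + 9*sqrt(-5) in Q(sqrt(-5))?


N(a + b*sqrt(d)) = a^2 - d*b^2
= (-6)^2 - (-5)*(9)^2
= 36 + 405
= 441

441


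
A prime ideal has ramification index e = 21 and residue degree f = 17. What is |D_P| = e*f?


|D_P| = e * f
= 21 * 17
= 357

357


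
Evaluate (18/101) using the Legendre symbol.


p = 101 is prime, so compute (18/101) with the reciprocity algorithm (Jacobi-symbol steps: pull out 2s via (2/n), flip via reciprocity, reduce):
  pull out 2: (2/101) = -1  (since 101 mod 8 = 5)
  reciprocity: (9/101) -> +(101/9)
  reduce: (2/9)
  pull out 2: (2/9) = +1  (since 9 mod 8 = 1)
  (1/9) = 1
Product of signs = -1
(18/101) = -1

-1


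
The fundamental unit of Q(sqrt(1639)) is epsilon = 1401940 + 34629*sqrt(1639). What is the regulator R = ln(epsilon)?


epsilon = 1401940 + 34629*sqrt(1639)
= 2.8039e+06
R = ln(2.8039e+06)
= 14.8465

14.8465


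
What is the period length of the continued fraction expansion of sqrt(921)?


Run the CF algorithm for sqrt(921).
a_0 = floor(sqrt(921)) = 30; set m_0=0, q_0=1.
Recurrence: m' = q*a - m,  q' = (d - m'^2)/q,  a' = floor((a_0 + m')/q').
  step 1: m=30, q=21, a=2
  step 2: m=12, q=37, a=1
  step 3: m=25, q=8, a=6
  step 4: m=23, q=49, a=1
  step 5: m=26, q=5, a=11
  step 6: m=29, q=16, a=3
  step 7: m=19, q=35, a=1
  step 8: m=16, q=19, a=2
  step 9: m=22, q=23, a=2
  step 10: m=24, q=15, a=3
  step 11: m=21, q=32, a=1
  step 12: m=11, q=25, a=1
  step 13: m=14, q=29, a=1
  step 14: m=15, q=24, a=1
  step 15: m=9, q=35, a=1
  step 16: m=26, q=7, a=8
  step 17: m=30, q=3, a=20
  step 18: m=30, q=7, a=8
  step 19: m=26, q=35, a=1
  step 20: m=9, q=24, a=1
  step 21: m=15, q=29, a=1
  step 22: m=14, q=25, a=1
  step 23: m=11, q=32, a=1
  step 24: m=21, q=15, a=3
  step 25: m=24, q=23, a=2
  step 26: m=22, q=19, a=2
  step 27: m=16, q=35, a=1
  step 28: m=19, q=16, a=3
  step 29: m=29, q=5, a=11
  step 30: m=26, q=49, a=1
  step 31: m=23, q=8, a=6
  step 32: m=25, q=37, a=1
  step 33: m=12, q=21, a=2
  step 34: m=30, q=1, a=60
a_34 = 2*a_0 = 60, so the period closes here.
sqrt(921) = [30; 2, 1, 6, 1, 11, 3, 1, 2, 2, 3, 1, 1, 1, 1, 1, 8, 20, 8, 1, 1, 1, 1, 1, 3, 2, 2, 1, 3, 11, 1, 6, 1, 2, 60]
Period length = 34

34
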